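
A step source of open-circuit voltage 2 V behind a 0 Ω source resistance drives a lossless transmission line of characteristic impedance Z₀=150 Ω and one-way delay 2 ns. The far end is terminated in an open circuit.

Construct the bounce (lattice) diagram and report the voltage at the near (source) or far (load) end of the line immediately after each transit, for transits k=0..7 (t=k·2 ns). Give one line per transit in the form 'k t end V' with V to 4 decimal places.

Γ_L=1.000000, Γ_S=-1.000000; launch V₁=2·150/150=2.000000
k=0 src: V=2.0000
k=1 load: inc=2.000000, refl=2.000000·1.000000=2.0000; V=0.000000+2.000000+2.000000=4.0000
k=2 src: inc=2.000000, refl=2.000000·-1.000000=-2.0000; V=2.000000+2.000000+-2.000000=2.0000
k=3 load: inc=-2.000000, refl=-2.000000·1.000000=-2.0000; V=4.000000+-2.000000+-2.000000=0.0000
k=4 src: inc=-2.000000, refl=-2.000000·-1.000000=2.0000; V=2.000000+-2.000000+2.000000=2.0000
k=5 load: inc=2.000000, refl=2.000000·1.000000=2.0000; V=0.000000+2.000000+2.000000=4.0000
k=6 src: inc=2.000000, refl=2.000000·-1.000000=-2.0000; V=2.000000+2.000000+-2.000000=2.0000
k=7 load: inc=-2.000000, refl=-2.000000·1.000000=-2.0000; V=4.000000+-2.000000+-2.000000=0.0000

0 0 source 2.0000
1 2 load 4.0000
2 4 source 2.0000
3 6 load 0.0000
4 8 source 2.0000
5 10 load 4.0000
6 12 source 2.0000
7 14 load 0.0000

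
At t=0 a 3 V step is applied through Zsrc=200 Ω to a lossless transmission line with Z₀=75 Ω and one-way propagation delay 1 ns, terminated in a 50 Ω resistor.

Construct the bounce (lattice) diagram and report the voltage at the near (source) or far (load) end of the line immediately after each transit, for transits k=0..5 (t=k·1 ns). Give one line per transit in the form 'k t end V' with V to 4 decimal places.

Γ_L=-0.200000, Γ_S=0.454545; launch V₁=3·75/275=0.818182
k=0 src: V=0.8182
k=1 load: inc=0.818182, refl=0.818182·-0.200000=-0.1636; V=0.000000+0.818182+-0.163636=0.6545
k=2 src: inc=-0.163636, refl=-0.163636·0.454545=-0.0744; V=0.818182+-0.163636+-0.074380=0.5802
k=3 load: inc=-0.074380, refl=-0.074380·-0.200000=0.0149; V=0.654545+-0.074380+0.014876=0.5950
k=4 src: inc=0.014876, refl=0.014876·0.454545=0.0068; V=0.580165+0.014876+0.006762=0.6018
k=5 load: inc=0.006762, refl=0.006762·-0.200000=-0.0014; V=0.595041+0.006762+-0.001352=0.6005

0 0 source 0.8182
1 1 load 0.6545
2 2 source 0.5802
3 3 load 0.5950
4 4 source 0.6018
5 5 load 0.6005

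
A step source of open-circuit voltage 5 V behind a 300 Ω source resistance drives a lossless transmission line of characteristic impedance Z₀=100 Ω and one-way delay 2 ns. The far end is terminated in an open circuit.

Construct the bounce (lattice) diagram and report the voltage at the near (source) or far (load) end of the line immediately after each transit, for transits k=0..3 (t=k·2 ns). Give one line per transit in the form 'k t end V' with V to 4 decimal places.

Γ_L=1.000000, Γ_S=0.500000; launch V₁=5·100/400=1.250000
k=0 src: V=1.2500
k=1 load: inc=1.250000, refl=1.250000·1.000000=1.2500; V=0.000000+1.250000+1.250000=2.5000
k=2 src: inc=1.250000, refl=1.250000·0.500000=0.6250; V=1.250000+1.250000+0.625000=3.1250
k=3 load: inc=0.625000, refl=0.625000·1.000000=0.6250; V=2.500000+0.625000+0.625000=3.7500

0 0 source 1.2500
1 2 load 2.5000
2 4 source 3.1250
3 6 load 3.7500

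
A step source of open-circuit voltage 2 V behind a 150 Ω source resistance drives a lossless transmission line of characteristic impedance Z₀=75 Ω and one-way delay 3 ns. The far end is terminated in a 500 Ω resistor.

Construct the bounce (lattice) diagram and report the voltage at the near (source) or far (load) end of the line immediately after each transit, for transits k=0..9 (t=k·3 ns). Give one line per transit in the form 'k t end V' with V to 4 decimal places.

Γ_L=0.739130, Γ_S=0.333333; launch V₁=2·75/225=0.666667
k=0 src: V=0.6667
k=1 load: inc=0.666667, refl=0.666667·0.739130=0.4928; V=0.000000+0.666667+0.492754=1.1594
k=2 src: inc=0.492754, refl=0.492754·0.333333=0.1643; V=0.666667+0.492754+0.164251=1.3237
k=3 load: inc=0.164251, refl=0.164251·0.739130=0.1214; V=1.159420+0.164251+0.121403=1.4451
k=4 src: inc=0.121403, refl=0.121403·0.333333=0.0405; V=1.323671+0.121403+0.040468=1.4855
k=5 load: inc=0.040468, refl=0.040468·0.739130=0.0299; V=1.445075+0.040468+0.029911=1.5155
k=6 src: inc=0.029911, refl=0.029911·0.333333=0.0100; V=1.485542+0.029911+0.009970=1.5254
k=7 load: inc=0.009970, refl=0.009970·0.739130=0.0074; V=1.515453+0.009970+0.007369=1.5328
k=8 src: inc=0.007369, refl=0.007369·0.333333=0.0025; V=1.525423+0.007369+0.002456=1.5352
k=9 load: inc=0.002456, refl=0.002456·0.739130=0.0018; V=1.532793+0.002456+0.001816=1.5371

0 0 source 0.6667
1 3 load 1.1594
2 6 source 1.3237
3 9 load 1.4451
4 12 source 1.4855
5 15 load 1.5155
6 18 source 1.5254
7 21 load 1.5328
8 24 source 1.5352
9 27 load 1.5371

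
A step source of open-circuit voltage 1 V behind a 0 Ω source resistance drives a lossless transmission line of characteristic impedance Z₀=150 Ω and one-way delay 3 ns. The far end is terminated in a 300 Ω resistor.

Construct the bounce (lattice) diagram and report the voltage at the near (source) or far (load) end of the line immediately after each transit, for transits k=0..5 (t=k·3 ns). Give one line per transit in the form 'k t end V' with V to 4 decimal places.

0 0 source 1.0000
1 3 load 1.3333
2 6 source 1.0000
3 9 load 0.8889
4 12 source 1.0000
5 15 load 1.0370

Γ_L=0.333333, Γ_S=-1.000000; launch V₁=1·150/150=1.000000
k=0 src: V=1.0000
k=1 load: inc=1.000000, refl=1.000000·0.333333=0.3333; V=0.000000+1.000000+0.333333=1.3333
k=2 src: inc=0.333333, refl=0.333333·-1.000000=-0.3333; V=1.000000+0.333333+-0.333333=1.0000
k=3 load: inc=-0.333333, refl=-0.333333·0.333333=-0.1111; V=1.333333+-0.333333+-0.111111=0.8889
k=4 src: inc=-0.111111, refl=-0.111111·-1.000000=0.1111; V=1.000000+-0.111111+0.111111=1.0000
k=5 load: inc=0.111111, refl=0.111111·0.333333=0.0370; V=0.888889+0.111111+0.037037=1.0370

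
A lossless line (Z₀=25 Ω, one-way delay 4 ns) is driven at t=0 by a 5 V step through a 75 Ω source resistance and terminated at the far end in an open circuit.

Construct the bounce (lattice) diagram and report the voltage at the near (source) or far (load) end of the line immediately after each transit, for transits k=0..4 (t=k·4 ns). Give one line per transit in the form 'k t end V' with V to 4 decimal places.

0 0 source 1.2500
1 4 load 2.5000
2 8 source 3.1250
3 12 load 3.7500
4 16 source 4.0625

Γ_L=1.000000, Γ_S=0.500000; launch V₁=5·25/100=1.250000
k=0 src: V=1.2500
k=1 load: inc=1.250000, refl=1.250000·1.000000=1.2500; V=0.000000+1.250000+1.250000=2.5000
k=2 src: inc=1.250000, refl=1.250000·0.500000=0.6250; V=1.250000+1.250000+0.625000=3.1250
k=3 load: inc=0.625000, refl=0.625000·1.000000=0.6250; V=2.500000+0.625000+0.625000=3.7500
k=4 src: inc=0.625000, refl=0.625000·0.500000=0.3125; V=3.125000+0.625000+0.312500=4.0625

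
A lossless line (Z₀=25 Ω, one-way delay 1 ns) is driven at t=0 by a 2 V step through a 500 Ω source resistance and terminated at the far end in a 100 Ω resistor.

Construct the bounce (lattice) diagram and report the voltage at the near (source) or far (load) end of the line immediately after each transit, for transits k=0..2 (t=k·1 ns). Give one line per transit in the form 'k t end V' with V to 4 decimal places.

0 0 source 0.0952
1 1 load 0.1524
2 2 source 0.2041

Γ_L=0.600000, Γ_S=0.904762; launch V₁=2·25/525=0.095238
k=0 src: V=0.0952
k=1 load: inc=0.095238, refl=0.095238·0.600000=0.0571; V=0.000000+0.095238+0.057143=0.1524
k=2 src: inc=0.057143, refl=0.057143·0.904762=0.0517; V=0.095238+0.057143+0.051701=0.2041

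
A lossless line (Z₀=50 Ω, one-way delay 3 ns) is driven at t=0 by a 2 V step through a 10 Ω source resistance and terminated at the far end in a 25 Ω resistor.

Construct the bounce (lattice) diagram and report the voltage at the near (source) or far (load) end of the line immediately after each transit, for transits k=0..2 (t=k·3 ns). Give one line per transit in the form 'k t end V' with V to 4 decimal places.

0 0 source 1.6667
1 3 load 1.1111
2 6 source 1.4815

Γ_L=-0.333333, Γ_S=-0.666667; launch V₁=2·50/60=1.666667
k=0 src: V=1.6667
k=1 load: inc=1.666667, refl=1.666667·-0.333333=-0.5556; V=0.000000+1.666667+-0.555556=1.1111
k=2 src: inc=-0.555556, refl=-0.555556·-0.666667=0.3704; V=1.666667+-0.555556+0.370370=1.4815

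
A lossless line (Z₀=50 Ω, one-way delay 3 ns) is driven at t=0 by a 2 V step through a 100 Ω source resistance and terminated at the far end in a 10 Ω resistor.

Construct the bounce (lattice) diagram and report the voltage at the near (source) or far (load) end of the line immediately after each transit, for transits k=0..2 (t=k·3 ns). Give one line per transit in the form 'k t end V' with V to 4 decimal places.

Γ_L=-0.666667, Γ_S=0.333333; launch V₁=2·50/150=0.666667
k=0 src: V=0.6667
k=1 load: inc=0.666667, refl=0.666667·-0.666667=-0.4444; V=0.000000+0.666667+-0.444444=0.2222
k=2 src: inc=-0.444444, refl=-0.444444·0.333333=-0.1481; V=0.666667+-0.444444+-0.148148=0.0741

0 0 source 0.6667
1 3 load 0.2222
2 6 source 0.0741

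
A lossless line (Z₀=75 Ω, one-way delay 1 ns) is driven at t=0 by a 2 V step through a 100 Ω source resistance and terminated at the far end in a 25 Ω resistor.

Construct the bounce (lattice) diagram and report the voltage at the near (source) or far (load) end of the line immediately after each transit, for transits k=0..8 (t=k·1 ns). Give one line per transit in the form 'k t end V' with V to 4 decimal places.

0 0 source 0.8571
1 1 load 0.4286
2 2 source 0.3673
3 3 load 0.3980
4 4 source 0.4023
5 5 load 0.4001
6 6 source 0.3998
7 7 load 0.4000
8 8 source 0.4000

Γ_L=-0.500000, Γ_S=0.142857; launch V₁=2·75/175=0.857143
k=0 src: V=0.8571
k=1 load: inc=0.857143, refl=0.857143·-0.500000=-0.4286; V=0.000000+0.857143+-0.428571=0.4286
k=2 src: inc=-0.428571, refl=-0.428571·0.142857=-0.0612; V=0.857143+-0.428571+-0.061224=0.3673
k=3 load: inc=-0.061224, refl=-0.061224·-0.500000=0.0306; V=0.428571+-0.061224+0.030612=0.3980
k=4 src: inc=0.030612, refl=0.030612·0.142857=0.0044; V=0.367347+0.030612+0.004373=0.4023
k=5 load: inc=0.004373, refl=0.004373·-0.500000=-0.0022; V=0.397959+0.004373+-0.002187=0.4001
k=6 src: inc=-0.002187, refl=-0.002187·0.142857=-0.0003; V=0.402332+-0.002187+-0.000312=0.3998
k=7 load: inc=-0.000312, refl=-0.000312·-0.500000=0.0002; V=0.400146+-0.000312+0.000156=0.4000
k=8 src: inc=0.000156, refl=0.000156·0.142857=0.0000; V=0.399833+0.000156+0.000022=0.4000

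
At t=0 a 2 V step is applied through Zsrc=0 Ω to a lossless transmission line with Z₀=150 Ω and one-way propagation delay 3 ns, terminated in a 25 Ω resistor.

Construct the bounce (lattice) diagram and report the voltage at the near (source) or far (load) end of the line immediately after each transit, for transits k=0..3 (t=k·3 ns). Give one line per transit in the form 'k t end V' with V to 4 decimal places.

Γ_L=-0.714286, Γ_S=-1.000000; launch V₁=2·150/150=2.000000
k=0 src: V=2.0000
k=1 load: inc=2.000000, refl=2.000000·-0.714286=-1.4286; V=0.000000+2.000000+-1.428571=0.5714
k=2 src: inc=-1.428571, refl=-1.428571·-1.000000=1.4286; V=2.000000+-1.428571+1.428571=2.0000
k=3 load: inc=1.428571, refl=1.428571·-0.714286=-1.0204; V=0.571429+1.428571+-1.020408=0.9796

0 0 source 2.0000
1 3 load 0.5714
2 6 source 2.0000
3 9 load 0.9796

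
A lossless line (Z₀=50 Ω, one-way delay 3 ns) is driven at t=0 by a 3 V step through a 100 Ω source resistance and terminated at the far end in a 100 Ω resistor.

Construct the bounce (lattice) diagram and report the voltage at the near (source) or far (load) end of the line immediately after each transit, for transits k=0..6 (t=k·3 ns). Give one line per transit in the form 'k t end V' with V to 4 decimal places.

Γ_L=0.333333, Γ_S=0.333333; launch V₁=3·50/150=1.000000
k=0 src: V=1.0000
k=1 load: inc=1.000000, refl=1.000000·0.333333=0.3333; V=0.000000+1.000000+0.333333=1.3333
k=2 src: inc=0.333333, refl=0.333333·0.333333=0.1111; V=1.000000+0.333333+0.111111=1.4444
k=3 load: inc=0.111111, refl=0.111111·0.333333=0.0370; V=1.333333+0.111111+0.037037=1.4815
k=4 src: inc=0.037037, refl=0.037037·0.333333=0.0123; V=1.444444+0.037037+0.012346=1.4938
k=5 load: inc=0.012346, refl=0.012346·0.333333=0.0041; V=1.481481+0.012346+0.004115=1.4979
k=6 src: inc=0.004115, refl=0.004115·0.333333=0.0014; V=1.493827+0.004115+0.001372=1.4993

0 0 source 1.0000
1 3 load 1.3333
2 6 source 1.4444
3 9 load 1.4815
4 12 source 1.4938
5 15 load 1.4979
6 18 source 1.4993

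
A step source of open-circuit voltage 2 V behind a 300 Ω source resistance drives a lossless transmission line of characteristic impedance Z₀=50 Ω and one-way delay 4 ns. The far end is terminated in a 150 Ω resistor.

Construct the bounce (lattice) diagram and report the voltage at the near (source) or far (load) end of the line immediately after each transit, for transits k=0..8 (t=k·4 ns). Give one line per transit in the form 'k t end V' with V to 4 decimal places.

Γ_L=0.500000, Γ_S=0.714286; launch V₁=2·50/350=0.285714
k=0 src: V=0.2857
k=1 load: inc=0.285714, refl=0.285714·0.500000=0.1429; V=0.000000+0.285714+0.142857=0.4286
k=2 src: inc=0.142857, refl=0.142857·0.714286=0.1020; V=0.285714+0.142857+0.102041=0.5306
k=3 load: inc=0.102041, refl=0.102041·0.500000=0.0510; V=0.428571+0.102041+0.051020=0.5816
k=4 src: inc=0.051020, refl=0.051020·0.714286=0.0364; V=0.530612+0.051020+0.036443=0.6181
k=5 load: inc=0.036443, refl=0.036443·0.500000=0.0182; V=0.581633+0.036443+0.018222=0.6363
k=6 src: inc=0.018222, refl=0.018222·0.714286=0.0130; V=0.618076+0.018222+0.013015=0.6493
k=7 load: inc=0.013015, refl=0.013015·0.500000=0.0065; V=0.636297+0.013015+0.006508=0.6558
k=8 src: inc=0.006508, refl=0.006508·0.714286=0.0046; V=0.649313+0.006508+0.004648=0.6605

0 0 source 0.2857
1 4 load 0.4286
2 8 source 0.5306
3 12 load 0.5816
4 16 source 0.6181
5 20 load 0.6363
6 24 source 0.6493
7 28 load 0.6558
8 32 source 0.6605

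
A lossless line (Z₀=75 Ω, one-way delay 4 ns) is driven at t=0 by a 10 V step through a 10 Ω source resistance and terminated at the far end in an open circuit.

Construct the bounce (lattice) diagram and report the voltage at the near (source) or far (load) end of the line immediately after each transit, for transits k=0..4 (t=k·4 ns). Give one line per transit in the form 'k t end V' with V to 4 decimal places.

0 0 source 8.8235
1 4 load 17.6471
2 8 source 10.8997
3 12 load 4.1522
4 16 source 9.3120

Γ_L=1.000000, Γ_S=-0.764706; launch V₁=10·75/85=8.823529
k=0 src: V=8.8235
k=1 load: inc=8.823529, refl=8.823529·1.000000=8.8235; V=0.000000+8.823529+8.823529=17.6471
k=2 src: inc=8.823529, refl=8.823529·-0.764706=-6.7474; V=8.823529+8.823529+-6.747405=10.8997
k=3 load: inc=-6.747405, refl=-6.747405·1.000000=-6.7474; V=17.647059+-6.747405+-6.747405=4.1522
k=4 src: inc=-6.747405, refl=-6.747405·-0.764706=5.1598; V=10.899654+-6.747405+5.159780=9.3120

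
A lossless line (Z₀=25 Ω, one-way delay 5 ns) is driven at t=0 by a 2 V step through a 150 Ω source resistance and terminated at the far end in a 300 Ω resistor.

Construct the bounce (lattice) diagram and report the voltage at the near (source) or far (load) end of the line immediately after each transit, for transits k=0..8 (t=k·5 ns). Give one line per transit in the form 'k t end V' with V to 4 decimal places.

0 0 source 0.2857
1 5 load 0.5275
2 10 source 0.7002
3 15 load 0.8463
4 20 source 0.9506
5 25 load 1.0390
6 30 source 1.1020
7 35 load 1.1554
8 40 source 1.1935

Γ_L=0.846154, Γ_S=0.714286; launch V₁=2·25/175=0.285714
k=0 src: V=0.2857
k=1 load: inc=0.285714, refl=0.285714·0.846154=0.2418; V=0.000000+0.285714+0.241758=0.5275
k=2 src: inc=0.241758, refl=0.241758·0.714286=0.1727; V=0.285714+0.241758+0.172684=0.7002
k=3 load: inc=0.172684, refl=0.172684·0.846154=0.1461; V=0.527473+0.172684+0.146118=0.8463
k=4 src: inc=0.146118, refl=0.146118·0.714286=0.1044; V=0.700157+0.146118+0.104370=0.9506
k=5 load: inc=0.104370, refl=0.104370·0.846154=0.0883; V=0.846275+0.104370+0.088313=1.0390
k=6 src: inc=0.088313, refl=0.088313·0.714286=0.0631; V=0.950644+0.088313+0.063081=1.1020
k=7 load: inc=0.063081, refl=0.063081·0.846154=0.0534; V=1.038957+0.063081+0.053376=1.1554
k=8 src: inc=0.053376, refl=0.053376·0.714286=0.0381; V=1.102038+0.053376+0.038126=1.1935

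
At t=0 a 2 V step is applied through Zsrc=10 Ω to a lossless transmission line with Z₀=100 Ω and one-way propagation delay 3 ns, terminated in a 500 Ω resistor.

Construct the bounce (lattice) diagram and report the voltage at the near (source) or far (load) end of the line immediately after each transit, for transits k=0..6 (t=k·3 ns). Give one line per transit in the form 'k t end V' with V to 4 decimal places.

0 0 source 1.8182
1 3 load 3.0303
2 6 source 2.0386
3 9 load 1.3774
4 12 source 1.9184
5 15 load 2.2790
6 18 source 1.9839

Γ_L=0.666667, Γ_S=-0.818182; launch V₁=2·100/110=1.818182
k=0 src: V=1.8182
k=1 load: inc=1.818182, refl=1.818182·0.666667=1.2121; V=0.000000+1.818182+1.212121=3.0303
k=2 src: inc=1.212121, refl=1.212121·-0.818182=-0.9917; V=1.818182+1.212121+-0.991736=2.0386
k=3 load: inc=-0.991736, refl=-0.991736·0.666667=-0.6612; V=3.030303+-0.991736+-0.661157=1.3774
k=4 src: inc=-0.661157, refl=-0.661157·-0.818182=0.5409; V=2.038567+-0.661157+0.540947=1.9184
k=5 load: inc=0.540947, refl=0.540947·0.666667=0.3606; V=1.377410+0.540947+0.360631=2.2790
k=6 src: inc=0.360631, refl=0.360631·-0.818182=-0.2951; V=1.918357+0.360631+-0.295062=1.9839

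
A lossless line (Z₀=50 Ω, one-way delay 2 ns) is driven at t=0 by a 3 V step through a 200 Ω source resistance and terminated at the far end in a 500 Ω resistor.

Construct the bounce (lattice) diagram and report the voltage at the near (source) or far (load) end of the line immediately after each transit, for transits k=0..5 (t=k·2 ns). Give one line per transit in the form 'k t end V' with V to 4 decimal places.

Γ_L=0.818182, Γ_S=0.600000; launch V₁=3·50/250=0.600000
k=0 src: V=0.6000
k=1 load: inc=0.600000, refl=0.600000·0.818182=0.4909; V=0.000000+0.600000+0.490909=1.0909
k=2 src: inc=0.490909, refl=0.490909·0.600000=0.2945; V=0.600000+0.490909+0.294545=1.3855
k=3 load: inc=0.294545, refl=0.294545·0.818182=0.2410; V=1.090909+0.294545+0.240992=1.6264
k=4 src: inc=0.240992, refl=0.240992·0.600000=0.1446; V=1.385455+0.240992+0.144595=1.7710
k=5 load: inc=0.144595, refl=0.144595·0.818182=0.1183; V=1.626446+0.144595+0.118305=1.8893

0 0 source 0.6000
1 2 load 1.0909
2 4 source 1.3855
3 6 load 1.6264
4 8 source 1.7710
5 10 load 1.8893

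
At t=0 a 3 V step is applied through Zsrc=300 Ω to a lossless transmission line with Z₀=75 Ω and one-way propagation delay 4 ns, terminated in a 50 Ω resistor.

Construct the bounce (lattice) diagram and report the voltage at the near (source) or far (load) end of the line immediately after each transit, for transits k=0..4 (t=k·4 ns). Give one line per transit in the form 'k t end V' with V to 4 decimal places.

Γ_L=-0.200000, Γ_S=0.600000; launch V₁=3·75/375=0.600000
k=0 src: V=0.6000
k=1 load: inc=0.600000, refl=0.600000·-0.200000=-0.1200; V=0.000000+0.600000+-0.120000=0.4800
k=2 src: inc=-0.120000, refl=-0.120000·0.600000=-0.0720; V=0.600000+-0.120000+-0.072000=0.4080
k=3 load: inc=-0.072000, refl=-0.072000·-0.200000=0.0144; V=0.480000+-0.072000+0.014400=0.4224
k=4 src: inc=0.014400, refl=0.014400·0.600000=0.0086; V=0.408000+0.014400+0.008640=0.4310

0 0 source 0.6000
1 4 load 0.4800
2 8 source 0.4080
3 12 load 0.4224
4 16 source 0.4310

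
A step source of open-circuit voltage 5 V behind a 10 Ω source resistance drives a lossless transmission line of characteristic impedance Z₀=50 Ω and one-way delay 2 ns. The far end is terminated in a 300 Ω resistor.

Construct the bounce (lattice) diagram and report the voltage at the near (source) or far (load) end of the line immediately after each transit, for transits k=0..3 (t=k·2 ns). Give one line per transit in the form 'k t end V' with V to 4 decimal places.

Γ_L=0.714286, Γ_S=-0.666667; launch V₁=5·50/60=4.166667
k=0 src: V=4.1667
k=1 load: inc=4.166667, refl=4.166667·0.714286=2.9762; V=0.000000+4.166667+2.976190=7.1429
k=2 src: inc=2.976190, refl=2.976190·-0.666667=-1.9841; V=4.166667+2.976190+-1.984127=5.1587
k=3 load: inc=-1.984127, refl=-1.984127·0.714286=-1.4172; V=7.142857+-1.984127+-1.417234=3.7415

0 0 source 4.1667
1 2 load 7.1429
2 4 source 5.1587
3 6 load 3.7415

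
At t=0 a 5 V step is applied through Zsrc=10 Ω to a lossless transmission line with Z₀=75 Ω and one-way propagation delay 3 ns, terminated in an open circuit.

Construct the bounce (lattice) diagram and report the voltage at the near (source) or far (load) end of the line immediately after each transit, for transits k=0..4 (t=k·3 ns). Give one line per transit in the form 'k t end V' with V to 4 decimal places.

Γ_L=1.000000, Γ_S=-0.764706; launch V₁=5·75/85=4.411765
k=0 src: V=4.4118
k=1 load: inc=4.411765, refl=4.411765·1.000000=4.4118; V=0.000000+4.411765+4.411765=8.8235
k=2 src: inc=4.411765, refl=4.411765·-0.764706=-3.3737; V=4.411765+4.411765+-3.373702=5.4498
k=3 load: inc=-3.373702, refl=-3.373702·1.000000=-3.3737; V=8.823529+-3.373702+-3.373702=2.0761
k=4 src: inc=-3.373702, refl=-3.373702·-0.764706=2.5799; V=5.449827+-3.373702+2.579890=4.6560

0 0 source 4.4118
1 3 load 8.8235
2 6 source 5.4498
3 9 load 2.0761
4 12 source 4.6560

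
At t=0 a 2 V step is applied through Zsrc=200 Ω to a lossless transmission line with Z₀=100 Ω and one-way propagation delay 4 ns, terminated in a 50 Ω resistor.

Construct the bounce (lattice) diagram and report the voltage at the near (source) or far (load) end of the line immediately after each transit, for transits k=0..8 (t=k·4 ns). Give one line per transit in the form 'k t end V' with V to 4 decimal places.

0 0 source 0.6667
1 4 load 0.4444
2 8 source 0.3704
3 12 load 0.3951
4 16 source 0.4033
5 20 load 0.4005
6 24 source 0.3996
7 28 load 0.3999
8 32 source 0.4000

Γ_L=-0.333333, Γ_S=0.333333; launch V₁=2·100/300=0.666667
k=0 src: V=0.6667
k=1 load: inc=0.666667, refl=0.666667·-0.333333=-0.2222; V=0.000000+0.666667+-0.222222=0.4444
k=2 src: inc=-0.222222, refl=-0.222222·0.333333=-0.0741; V=0.666667+-0.222222+-0.074074=0.3704
k=3 load: inc=-0.074074, refl=-0.074074·-0.333333=0.0247; V=0.444444+-0.074074+0.024691=0.3951
k=4 src: inc=0.024691, refl=0.024691·0.333333=0.0082; V=0.370370+0.024691+0.008230=0.4033
k=5 load: inc=0.008230, refl=0.008230·-0.333333=-0.0027; V=0.395062+0.008230+-0.002743=0.4005
k=6 src: inc=-0.002743, refl=-0.002743·0.333333=-0.0009; V=0.403292+-0.002743+-0.000914=0.3996
k=7 load: inc=-0.000914, refl=-0.000914·-0.333333=0.0003; V=0.400549+-0.000914+0.000305=0.3999
k=8 src: inc=0.000305, refl=0.000305·0.333333=0.0001; V=0.399634+0.000305+0.000102=0.4000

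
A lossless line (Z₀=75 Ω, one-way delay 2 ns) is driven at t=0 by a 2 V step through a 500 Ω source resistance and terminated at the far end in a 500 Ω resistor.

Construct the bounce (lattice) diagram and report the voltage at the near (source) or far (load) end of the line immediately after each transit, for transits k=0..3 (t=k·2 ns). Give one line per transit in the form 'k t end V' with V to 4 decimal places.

0 0 source 0.2609
1 2 load 0.4537
2 4 source 0.5962
3 6 load 0.7015

Γ_L=0.739130, Γ_S=0.739130; launch V₁=2·75/575=0.260870
k=0 src: V=0.2609
k=1 load: inc=0.260870, refl=0.260870·0.739130=0.1928; V=0.000000+0.260870+0.192817=0.4537
k=2 src: inc=0.192817, refl=0.192817·0.739130=0.1425; V=0.260870+0.192817+0.142517=0.5962
k=3 load: inc=0.142517, refl=0.142517·0.739130=0.1053; V=0.453686+0.142517+0.105338=0.7015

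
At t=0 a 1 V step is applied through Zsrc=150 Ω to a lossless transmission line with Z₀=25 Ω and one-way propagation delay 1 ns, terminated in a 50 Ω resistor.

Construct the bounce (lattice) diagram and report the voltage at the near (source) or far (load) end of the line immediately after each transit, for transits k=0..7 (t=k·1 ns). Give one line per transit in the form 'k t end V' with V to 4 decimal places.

Γ_L=0.333333, Γ_S=0.714286; launch V₁=1·25/175=0.142857
k=0 src: V=0.1429
k=1 load: inc=0.142857, refl=0.142857·0.333333=0.0476; V=0.000000+0.142857+0.047619=0.1905
k=2 src: inc=0.047619, refl=0.047619·0.714286=0.0340; V=0.142857+0.047619+0.034014=0.2245
k=3 load: inc=0.034014, refl=0.034014·0.333333=0.0113; V=0.190476+0.034014+0.011338=0.2358
k=4 src: inc=0.011338, refl=0.011338·0.714286=0.0081; V=0.224490+0.011338+0.008098=0.2439
k=5 load: inc=0.008098, refl=0.008098·0.333333=0.0027; V=0.235828+0.008098+0.002699=0.2466
k=6 src: inc=0.002699, refl=0.002699·0.714286=0.0019; V=0.243926+0.002699+0.001928=0.2486
k=7 load: inc=0.001928, refl=0.001928·0.333333=0.0006; V=0.246626+0.001928+0.000643=0.2492

0 0 source 0.1429
1 1 load 0.1905
2 2 source 0.2245
3 3 load 0.2358
4 4 source 0.2439
5 5 load 0.2466
6 6 source 0.2486
7 7 load 0.2492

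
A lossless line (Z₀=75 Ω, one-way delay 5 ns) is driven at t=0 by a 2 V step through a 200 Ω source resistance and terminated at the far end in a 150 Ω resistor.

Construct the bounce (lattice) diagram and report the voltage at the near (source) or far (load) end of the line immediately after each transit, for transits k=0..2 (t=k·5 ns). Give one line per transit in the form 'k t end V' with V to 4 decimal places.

Γ_L=0.333333, Γ_S=0.454545; launch V₁=2·75/275=0.545455
k=0 src: V=0.5455
k=1 load: inc=0.545455, refl=0.545455·0.333333=0.1818; V=0.000000+0.545455+0.181818=0.7273
k=2 src: inc=0.181818, refl=0.181818·0.454545=0.0826; V=0.545455+0.181818+0.082645=0.8099

0 0 source 0.5455
1 5 load 0.7273
2 10 source 0.8099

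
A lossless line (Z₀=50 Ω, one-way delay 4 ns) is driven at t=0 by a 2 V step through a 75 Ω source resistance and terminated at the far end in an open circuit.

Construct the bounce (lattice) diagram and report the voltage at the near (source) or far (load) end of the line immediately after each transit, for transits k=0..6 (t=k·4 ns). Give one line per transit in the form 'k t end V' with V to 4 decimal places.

0 0 source 0.8000
1 4 load 1.6000
2 8 source 1.7600
3 12 load 1.9200
4 16 source 1.9520
5 20 load 1.9840
6 24 source 1.9904

Γ_L=1.000000, Γ_S=0.200000; launch V₁=2·50/125=0.800000
k=0 src: V=0.8000
k=1 load: inc=0.800000, refl=0.800000·1.000000=0.8000; V=0.000000+0.800000+0.800000=1.6000
k=2 src: inc=0.800000, refl=0.800000·0.200000=0.1600; V=0.800000+0.800000+0.160000=1.7600
k=3 load: inc=0.160000, refl=0.160000·1.000000=0.1600; V=1.600000+0.160000+0.160000=1.9200
k=4 src: inc=0.160000, refl=0.160000·0.200000=0.0320; V=1.760000+0.160000+0.032000=1.9520
k=5 load: inc=0.032000, refl=0.032000·1.000000=0.0320; V=1.920000+0.032000+0.032000=1.9840
k=6 src: inc=0.032000, refl=0.032000·0.200000=0.0064; V=1.952000+0.032000+0.006400=1.9904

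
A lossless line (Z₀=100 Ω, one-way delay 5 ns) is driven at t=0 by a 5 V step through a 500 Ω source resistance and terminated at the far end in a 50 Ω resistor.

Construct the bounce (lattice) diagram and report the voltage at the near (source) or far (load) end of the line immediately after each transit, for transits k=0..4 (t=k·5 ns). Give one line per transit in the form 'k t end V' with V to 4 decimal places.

0 0 source 0.8333
1 5 load 0.5556
2 10 source 0.3704
3 15 load 0.4321
4 20 source 0.4733

Γ_L=-0.333333, Γ_S=0.666667; launch V₁=5·100/600=0.833333
k=0 src: V=0.8333
k=1 load: inc=0.833333, refl=0.833333·-0.333333=-0.2778; V=0.000000+0.833333+-0.277778=0.5556
k=2 src: inc=-0.277778, refl=-0.277778·0.666667=-0.1852; V=0.833333+-0.277778+-0.185185=0.3704
k=3 load: inc=-0.185185, refl=-0.185185·-0.333333=0.0617; V=0.555556+-0.185185+0.061728=0.4321
k=4 src: inc=0.061728, refl=0.061728·0.666667=0.0412; V=0.370370+0.061728+0.041152=0.4733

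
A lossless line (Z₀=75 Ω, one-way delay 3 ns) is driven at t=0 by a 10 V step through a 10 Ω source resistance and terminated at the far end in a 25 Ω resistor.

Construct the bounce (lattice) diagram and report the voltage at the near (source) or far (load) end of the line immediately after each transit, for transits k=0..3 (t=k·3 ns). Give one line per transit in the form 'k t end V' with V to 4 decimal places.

0 0 source 8.8235
1 3 load 4.4118
2 6 source 7.7855
3 9 load 6.0986

Γ_L=-0.500000, Γ_S=-0.764706; launch V₁=10·75/85=8.823529
k=0 src: V=8.8235
k=1 load: inc=8.823529, refl=8.823529·-0.500000=-4.4118; V=0.000000+8.823529+-4.411765=4.4118
k=2 src: inc=-4.411765, refl=-4.411765·-0.764706=3.3737; V=8.823529+-4.411765+3.373702=7.7855
k=3 load: inc=3.373702, refl=3.373702·-0.500000=-1.6869; V=4.411765+3.373702+-1.686851=6.0986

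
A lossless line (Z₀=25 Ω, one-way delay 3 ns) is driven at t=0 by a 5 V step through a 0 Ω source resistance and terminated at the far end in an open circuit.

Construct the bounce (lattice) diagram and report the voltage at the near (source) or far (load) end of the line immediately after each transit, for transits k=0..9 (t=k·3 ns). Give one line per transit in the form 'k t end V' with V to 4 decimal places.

0 0 source 5.0000
1 3 load 10.0000
2 6 source 5.0000
3 9 load 0.0000
4 12 source 5.0000
5 15 load 10.0000
6 18 source 5.0000
7 21 load 0.0000
8 24 source 5.0000
9 27 load 10.0000

Γ_L=1.000000, Γ_S=-1.000000; launch V₁=5·25/25=5.000000
k=0 src: V=5.0000
k=1 load: inc=5.000000, refl=5.000000·1.000000=5.0000; V=0.000000+5.000000+5.000000=10.0000
k=2 src: inc=5.000000, refl=5.000000·-1.000000=-5.0000; V=5.000000+5.000000+-5.000000=5.0000
k=3 load: inc=-5.000000, refl=-5.000000·1.000000=-5.0000; V=10.000000+-5.000000+-5.000000=0.0000
k=4 src: inc=-5.000000, refl=-5.000000·-1.000000=5.0000; V=5.000000+-5.000000+5.000000=5.0000
k=5 load: inc=5.000000, refl=5.000000·1.000000=5.0000; V=0.000000+5.000000+5.000000=10.0000
k=6 src: inc=5.000000, refl=5.000000·-1.000000=-5.0000; V=5.000000+5.000000+-5.000000=5.0000
k=7 load: inc=-5.000000, refl=-5.000000·1.000000=-5.0000; V=10.000000+-5.000000+-5.000000=0.0000
k=8 src: inc=-5.000000, refl=-5.000000·-1.000000=5.0000; V=5.000000+-5.000000+5.000000=5.0000
k=9 load: inc=5.000000, refl=5.000000·1.000000=5.0000; V=0.000000+5.000000+5.000000=10.0000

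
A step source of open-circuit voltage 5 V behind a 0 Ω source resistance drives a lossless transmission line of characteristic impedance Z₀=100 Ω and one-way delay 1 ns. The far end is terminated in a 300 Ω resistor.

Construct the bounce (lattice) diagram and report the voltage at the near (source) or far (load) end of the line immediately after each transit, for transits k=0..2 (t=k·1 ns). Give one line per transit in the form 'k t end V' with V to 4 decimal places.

0 0 source 5.0000
1 1 load 7.5000
2 2 source 5.0000

Γ_L=0.500000, Γ_S=-1.000000; launch V₁=5·100/100=5.000000
k=0 src: V=5.0000
k=1 load: inc=5.000000, refl=5.000000·0.500000=2.5000; V=0.000000+5.000000+2.500000=7.5000
k=2 src: inc=2.500000, refl=2.500000·-1.000000=-2.5000; V=5.000000+2.500000+-2.500000=5.0000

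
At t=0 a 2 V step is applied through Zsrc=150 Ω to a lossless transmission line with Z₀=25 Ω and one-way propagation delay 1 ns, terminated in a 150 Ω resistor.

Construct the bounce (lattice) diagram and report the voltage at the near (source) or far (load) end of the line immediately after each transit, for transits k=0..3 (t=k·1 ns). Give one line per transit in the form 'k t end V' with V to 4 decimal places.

Γ_L=0.714286, Γ_S=0.714286; launch V₁=2·25/175=0.285714
k=0 src: V=0.2857
k=1 load: inc=0.285714, refl=0.285714·0.714286=0.2041; V=0.000000+0.285714+0.204082=0.4898
k=2 src: inc=0.204082, refl=0.204082·0.714286=0.1458; V=0.285714+0.204082+0.145773=0.6356
k=3 load: inc=0.145773, refl=0.145773·0.714286=0.1041; V=0.489796+0.145773+0.104123=0.7397

0 0 source 0.2857
1 1 load 0.4898
2 2 source 0.6356
3 3 load 0.7397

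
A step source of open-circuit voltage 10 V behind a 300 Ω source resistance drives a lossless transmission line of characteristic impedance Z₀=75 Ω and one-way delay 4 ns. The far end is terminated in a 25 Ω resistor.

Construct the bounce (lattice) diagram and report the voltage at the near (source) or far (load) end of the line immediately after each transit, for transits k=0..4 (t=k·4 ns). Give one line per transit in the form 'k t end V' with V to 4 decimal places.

0 0 source 2.0000
1 4 load 1.0000
2 8 source 0.4000
3 12 load 0.7000
4 16 source 0.8800

Γ_L=-0.500000, Γ_S=0.600000; launch V₁=10·75/375=2.000000
k=0 src: V=2.0000
k=1 load: inc=2.000000, refl=2.000000·-0.500000=-1.0000; V=0.000000+2.000000+-1.000000=1.0000
k=2 src: inc=-1.000000, refl=-1.000000·0.600000=-0.6000; V=2.000000+-1.000000+-0.600000=0.4000
k=3 load: inc=-0.600000, refl=-0.600000·-0.500000=0.3000; V=1.000000+-0.600000+0.300000=0.7000
k=4 src: inc=0.300000, refl=0.300000·0.600000=0.1800; V=0.400000+0.300000+0.180000=0.8800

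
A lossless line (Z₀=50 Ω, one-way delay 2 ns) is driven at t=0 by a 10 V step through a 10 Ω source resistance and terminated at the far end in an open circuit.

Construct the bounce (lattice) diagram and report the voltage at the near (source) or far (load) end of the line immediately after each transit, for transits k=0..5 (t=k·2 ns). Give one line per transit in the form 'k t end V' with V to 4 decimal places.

Γ_L=1.000000, Γ_S=-0.666667; launch V₁=10·50/60=8.333333
k=0 src: V=8.3333
k=1 load: inc=8.333333, refl=8.333333·1.000000=8.3333; V=0.000000+8.333333+8.333333=16.6667
k=2 src: inc=8.333333, refl=8.333333·-0.666667=-5.5556; V=8.333333+8.333333+-5.555556=11.1111
k=3 load: inc=-5.555556, refl=-5.555556·1.000000=-5.5556; V=16.666667+-5.555556+-5.555556=5.5556
k=4 src: inc=-5.555556, refl=-5.555556·-0.666667=3.7037; V=11.111111+-5.555556+3.703704=9.2593
k=5 load: inc=3.703704, refl=3.703704·1.000000=3.7037; V=5.555556+3.703704+3.703704=12.9630

0 0 source 8.3333
1 2 load 16.6667
2 4 source 11.1111
3 6 load 5.5556
4 8 source 9.2593
5 10 load 12.9630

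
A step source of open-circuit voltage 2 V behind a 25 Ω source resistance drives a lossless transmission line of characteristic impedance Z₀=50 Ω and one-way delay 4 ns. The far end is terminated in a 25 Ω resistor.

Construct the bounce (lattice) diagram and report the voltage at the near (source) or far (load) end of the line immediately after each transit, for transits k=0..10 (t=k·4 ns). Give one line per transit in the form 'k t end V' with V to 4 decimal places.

0 0 source 1.3333
1 4 load 0.8889
2 8 source 1.0370
3 12 load 0.9877
4 16 source 1.0041
5 20 load 0.9986
6 24 source 1.0005
7 28 load 0.9998
8 32 source 1.0001
9 36 load 1.0000
10 40 source 1.0000

Γ_L=-0.333333, Γ_S=-0.333333; launch V₁=2·50/75=1.333333
k=0 src: V=1.3333
k=1 load: inc=1.333333, refl=1.333333·-0.333333=-0.4444; V=0.000000+1.333333+-0.444444=0.8889
k=2 src: inc=-0.444444, refl=-0.444444·-0.333333=0.1481; V=1.333333+-0.444444+0.148148=1.0370
k=3 load: inc=0.148148, refl=0.148148·-0.333333=-0.0494; V=0.888889+0.148148+-0.049383=0.9877
k=4 src: inc=-0.049383, refl=-0.049383·-0.333333=0.0165; V=1.037037+-0.049383+0.016461=1.0041
k=5 load: inc=0.016461, refl=0.016461·-0.333333=-0.0055; V=0.987654+0.016461+-0.005487=0.9986
k=6 src: inc=-0.005487, refl=-0.005487·-0.333333=0.0018; V=1.004115+-0.005487+0.001829=1.0005
k=7 load: inc=0.001829, refl=0.001829·-0.333333=-0.0006; V=0.998628+0.001829+-0.000610=0.9998
k=8 src: inc=-0.000610, refl=-0.000610·-0.333333=0.0002; V=1.000457+-0.000610+0.000203=1.0001
k=9 load: inc=0.000203, refl=0.000203·-0.333333=-0.0001; V=0.999848+0.000203+-0.000068=1.0000
k=10 src: inc=-0.000068, refl=-0.000068·-0.333333=0.0000; V=1.000051+-0.000068+0.000023=1.0000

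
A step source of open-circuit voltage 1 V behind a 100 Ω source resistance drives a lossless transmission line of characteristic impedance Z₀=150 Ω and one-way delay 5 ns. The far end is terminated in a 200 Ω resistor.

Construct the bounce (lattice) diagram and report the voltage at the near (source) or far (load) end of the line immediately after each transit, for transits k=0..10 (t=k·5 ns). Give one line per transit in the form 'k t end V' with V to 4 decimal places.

Γ_L=0.142857, Γ_S=-0.200000; launch V₁=1·150/250=0.600000
k=0 src: V=0.6000
k=1 load: inc=0.600000, refl=0.600000·0.142857=0.0857; V=0.000000+0.600000+0.085714=0.6857
k=2 src: inc=0.085714, refl=0.085714·-0.200000=-0.0171; V=0.600000+0.085714+-0.017143=0.6686
k=3 load: inc=-0.017143, refl=-0.017143·0.142857=-0.0024; V=0.685714+-0.017143+-0.002449=0.6661
k=4 src: inc=-0.002449, refl=-0.002449·-0.200000=0.0005; V=0.668571+-0.002449+0.000490=0.6666
k=5 load: inc=0.000490, refl=0.000490·0.142857=0.0001; V=0.666122+0.000490+0.000070=0.6667
k=6 src: inc=0.000070, refl=0.000070·-0.200000=-0.0000; V=0.666612+0.000070+-0.000014=0.6667
k=7 load: inc=-0.000014, refl=-0.000014·0.142857=-0.0000; V=0.666682+-0.000014+-0.000002=0.6667
k=8 src: inc=-0.000002, refl=-0.000002·-0.200000=0.0000; V=0.666668+-0.000002+0.000000=0.6667
k=9 load: inc=0.000000, refl=0.000000·0.142857=0.0000; V=0.666666+0.000000+0.000000=0.6667
k=10 src: inc=0.000000, refl=0.000000·-0.200000=-0.0000; V=0.666667+0.000000+-0.000000=0.6667

0 0 source 0.6000
1 5 load 0.6857
2 10 source 0.6686
3 15 load 0.6661
4 20 source 0.6666
5 25 load 0.6667
6 30 source 0.6667
7 35 load 0.6667
8 40 source 0.6667
9 45 load 0.6667
10 50 source 0.6667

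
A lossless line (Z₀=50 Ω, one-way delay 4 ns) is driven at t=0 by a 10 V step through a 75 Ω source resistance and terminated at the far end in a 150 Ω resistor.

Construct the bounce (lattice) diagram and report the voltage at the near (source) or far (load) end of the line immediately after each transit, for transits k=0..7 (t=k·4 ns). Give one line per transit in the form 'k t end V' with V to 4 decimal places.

Γ_L=0.500000, Γ_S=0.200000; launch V₁=10·50/125=4.000000
k=0 src: V=4.0000
k=1 load: inc=4.000000, refl=4.000000·0.500000=2.0000; V=0.000000+4.000000+2.000000=6.0000
k=2 src: inc=2.000000, refl=2.000000·0.200000=0.4000; V=4.000000+2.000000+0.400000=6.4000
k=3 load: inc=0.400000, refl=0.400000·0.500000=0.2000; V=6.000000+0.400000+0.200000=6.6000
k=4 src: inc=0.200000, refl=0.200000·0.200000=0.0400; V=6.400000+0.200000+0.040000=6.6400
k=5 load: inc=0.040000, refl=0.040000·0.500000=0.0200; V=6.600000+0.040000+0.020000=6.6600
k=6 src: inc=0.020000, refl=0.020000·0.200000=0.0040; V=6.640000+0.020000+0.004000=6.6640
k=7 load: inc=0.004000, refl=0.004000·0.500000=0.0020; V=6.660000+0.004000+0.002000=6.6660

0 0 source 4.0000
1 4 load 6.0000
2 8 source 6.4000
3 12 load 6.6000
4 16 source 6.6400
5 20 load 6.6600
6 24 source 6.6640
7 28 load 6.6660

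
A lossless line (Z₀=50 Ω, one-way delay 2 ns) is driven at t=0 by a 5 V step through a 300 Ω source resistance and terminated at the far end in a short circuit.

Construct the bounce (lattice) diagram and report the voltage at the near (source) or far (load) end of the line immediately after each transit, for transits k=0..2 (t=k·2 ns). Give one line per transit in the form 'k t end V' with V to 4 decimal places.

Γ_L=-1.000000, Γ_S=0.714286; launch V₁=5·50/350=0.714286
k=0 src: V=0.7143
k=1 load: inc=0.714286, refl=0.714286·-1.000000=-0.7143; V=0.000000+0.714286+-0.714286=0.0000
k=2 src: inc=-0.714286, refl=-0.714286·0.714286=-0.5102; V=0.714286+-0.714286+-0.510204=-0.5102

0 0 source 0.7143
1 2 load 0.0000
2 4 source -0.5102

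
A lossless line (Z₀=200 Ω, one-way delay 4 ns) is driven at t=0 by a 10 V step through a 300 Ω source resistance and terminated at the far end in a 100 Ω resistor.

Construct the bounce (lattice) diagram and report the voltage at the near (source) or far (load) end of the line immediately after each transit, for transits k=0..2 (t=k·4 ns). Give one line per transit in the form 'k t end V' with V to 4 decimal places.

0 0 source 4.0000
1 4 load 2.6667
2 8 source 2.4000

Γ_L=-0.333333, Γ_S=0.200000; launch V₁=10·200/500=4.000000
k=0 src: V=4.0000
k=1 load: inc=4.000000, refl=4.000000·-0.333333=-1.3333; V=0.000000+4.000000+-1.333333=2.6667
k=2 src: inc=-1.333333, refl=-1.333333·0.200000=-0.2667; V=4.000000+-1.333333+-0.266667=2.4000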